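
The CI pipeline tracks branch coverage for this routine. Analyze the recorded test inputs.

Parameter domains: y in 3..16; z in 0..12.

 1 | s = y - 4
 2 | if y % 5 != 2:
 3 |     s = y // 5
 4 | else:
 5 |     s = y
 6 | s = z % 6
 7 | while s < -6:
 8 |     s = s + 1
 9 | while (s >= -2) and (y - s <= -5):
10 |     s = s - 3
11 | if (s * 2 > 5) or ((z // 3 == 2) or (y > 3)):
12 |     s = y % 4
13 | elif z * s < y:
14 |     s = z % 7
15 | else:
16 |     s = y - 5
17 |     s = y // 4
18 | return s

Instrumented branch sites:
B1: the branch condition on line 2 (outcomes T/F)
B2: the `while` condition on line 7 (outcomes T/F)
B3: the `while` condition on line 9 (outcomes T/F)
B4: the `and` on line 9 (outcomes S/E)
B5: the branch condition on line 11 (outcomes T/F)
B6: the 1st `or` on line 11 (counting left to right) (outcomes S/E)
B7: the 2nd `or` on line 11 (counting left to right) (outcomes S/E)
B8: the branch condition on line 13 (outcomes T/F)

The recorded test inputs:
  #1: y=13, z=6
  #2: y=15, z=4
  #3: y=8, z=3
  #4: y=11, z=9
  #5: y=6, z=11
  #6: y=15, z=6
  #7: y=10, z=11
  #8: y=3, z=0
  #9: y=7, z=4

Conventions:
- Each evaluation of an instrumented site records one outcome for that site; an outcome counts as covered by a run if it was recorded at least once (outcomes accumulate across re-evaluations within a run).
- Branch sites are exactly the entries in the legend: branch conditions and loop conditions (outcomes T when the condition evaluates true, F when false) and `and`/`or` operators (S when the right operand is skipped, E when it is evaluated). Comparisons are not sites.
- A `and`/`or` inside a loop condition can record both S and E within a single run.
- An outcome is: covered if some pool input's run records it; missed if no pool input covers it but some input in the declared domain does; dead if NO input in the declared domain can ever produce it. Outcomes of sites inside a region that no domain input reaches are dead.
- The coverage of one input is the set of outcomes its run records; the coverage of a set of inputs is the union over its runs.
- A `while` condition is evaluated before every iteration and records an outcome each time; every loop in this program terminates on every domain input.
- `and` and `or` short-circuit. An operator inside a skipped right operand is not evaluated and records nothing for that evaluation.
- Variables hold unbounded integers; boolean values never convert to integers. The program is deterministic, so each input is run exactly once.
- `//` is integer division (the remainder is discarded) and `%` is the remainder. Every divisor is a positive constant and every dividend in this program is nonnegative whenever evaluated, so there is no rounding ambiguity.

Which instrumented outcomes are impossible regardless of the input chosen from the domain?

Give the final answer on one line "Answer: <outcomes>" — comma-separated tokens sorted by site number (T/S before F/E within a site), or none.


sweeping the full domain (182 inputs) for each outcome:
  B2=T: no domain input ever produces it -> dead
  B3=T: no domain input ever produces it -> dead
  B4=S: no domain input ever produces it -> dead
  reachable outcomes have witnesses, e.g. B1=T (e.g. y=3, z=0), B1=F (e.g. y=7, z=0), B2=F (e.g. y=3, z=0), B3=F (e.g. y=3, z=0)
Answer: B2=T, B3=T, B4=S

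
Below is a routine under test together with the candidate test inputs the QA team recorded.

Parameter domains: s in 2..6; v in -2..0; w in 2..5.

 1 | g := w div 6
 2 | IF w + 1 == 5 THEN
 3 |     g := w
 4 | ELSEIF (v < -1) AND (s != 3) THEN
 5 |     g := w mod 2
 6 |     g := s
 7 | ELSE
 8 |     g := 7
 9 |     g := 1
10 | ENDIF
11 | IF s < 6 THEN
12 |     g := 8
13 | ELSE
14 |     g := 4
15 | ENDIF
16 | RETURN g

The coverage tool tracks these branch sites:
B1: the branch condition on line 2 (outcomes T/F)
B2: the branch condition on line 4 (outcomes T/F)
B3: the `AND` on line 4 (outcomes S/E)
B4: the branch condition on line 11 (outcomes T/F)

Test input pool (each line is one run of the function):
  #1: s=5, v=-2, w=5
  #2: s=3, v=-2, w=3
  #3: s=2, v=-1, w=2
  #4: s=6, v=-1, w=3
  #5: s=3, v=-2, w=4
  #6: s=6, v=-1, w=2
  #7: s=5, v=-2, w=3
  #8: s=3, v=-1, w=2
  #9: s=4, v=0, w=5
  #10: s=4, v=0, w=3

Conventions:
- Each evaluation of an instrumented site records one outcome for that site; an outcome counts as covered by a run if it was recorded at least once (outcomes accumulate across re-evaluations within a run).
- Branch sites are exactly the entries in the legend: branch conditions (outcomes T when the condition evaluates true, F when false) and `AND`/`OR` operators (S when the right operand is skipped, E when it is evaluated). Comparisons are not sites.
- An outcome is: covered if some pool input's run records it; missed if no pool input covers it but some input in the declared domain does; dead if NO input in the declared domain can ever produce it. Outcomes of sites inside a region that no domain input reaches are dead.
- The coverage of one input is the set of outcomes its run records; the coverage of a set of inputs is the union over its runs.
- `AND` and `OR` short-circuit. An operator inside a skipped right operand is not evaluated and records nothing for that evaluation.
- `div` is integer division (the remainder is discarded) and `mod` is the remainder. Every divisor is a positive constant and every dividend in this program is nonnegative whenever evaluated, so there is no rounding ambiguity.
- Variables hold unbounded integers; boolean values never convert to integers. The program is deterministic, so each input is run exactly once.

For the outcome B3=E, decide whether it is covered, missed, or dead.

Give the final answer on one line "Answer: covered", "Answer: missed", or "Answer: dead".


B3=E is recorded by pool input(s) 1, 2, 7 -> covered
Answer: covered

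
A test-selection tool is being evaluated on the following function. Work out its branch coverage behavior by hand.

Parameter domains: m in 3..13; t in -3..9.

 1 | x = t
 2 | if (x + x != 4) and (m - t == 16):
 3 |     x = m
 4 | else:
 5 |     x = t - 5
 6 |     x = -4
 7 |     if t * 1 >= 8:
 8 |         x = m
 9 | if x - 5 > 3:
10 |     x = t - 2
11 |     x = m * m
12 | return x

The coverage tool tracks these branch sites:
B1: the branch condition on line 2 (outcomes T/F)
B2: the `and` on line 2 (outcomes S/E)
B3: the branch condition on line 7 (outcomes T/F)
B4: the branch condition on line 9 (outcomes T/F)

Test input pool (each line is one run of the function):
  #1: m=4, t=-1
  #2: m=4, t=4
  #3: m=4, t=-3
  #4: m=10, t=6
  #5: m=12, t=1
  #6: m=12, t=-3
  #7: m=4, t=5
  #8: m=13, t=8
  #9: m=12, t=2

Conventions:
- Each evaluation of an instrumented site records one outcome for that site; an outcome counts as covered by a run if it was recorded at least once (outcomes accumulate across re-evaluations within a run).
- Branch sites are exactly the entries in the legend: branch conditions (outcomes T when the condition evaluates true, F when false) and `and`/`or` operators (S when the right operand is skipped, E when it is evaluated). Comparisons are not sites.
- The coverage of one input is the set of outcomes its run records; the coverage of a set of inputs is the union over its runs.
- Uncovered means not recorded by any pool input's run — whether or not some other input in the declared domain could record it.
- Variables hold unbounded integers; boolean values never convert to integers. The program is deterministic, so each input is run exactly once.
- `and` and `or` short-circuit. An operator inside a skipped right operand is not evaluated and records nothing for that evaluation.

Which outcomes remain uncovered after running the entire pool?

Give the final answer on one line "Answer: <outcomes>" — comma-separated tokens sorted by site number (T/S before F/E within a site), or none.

test 1 (m=4, t=-1) hits B1=F, B2=E, B3=F, B4=F
test 2 (m=4, t=4) hits B1=F, B2=E, B3=F, B4=F
test 3 (m=4, t=-3) hits B1=F, B2=E, B3=F, B4=F
test 4 (m=10, t=6) hits B1=F, B2=E, B3=F, B4=F
test 5 (m=12, t=1) hits B1=F, B2=E, B3=F, B4=F
test 6 (m=12, t=-3) hits B1=F, B2=E, B3=F, B4=F
test 7 (m=4, t=5) hits B1=F, B2=E, B3=F, B4=F
test 8 (m=13, t=8) hits B1=F, B2=E, B3=T, B4=T
test 9 (m=12, t=2) hits B1=F, B2=S, B3=F, B4=F
union over the pool: B1=F, B2=S, B2=E, B3=T, B3=F, B4=T, B4=F
uncovered (1 of 8): B1=T

Answer: B1=T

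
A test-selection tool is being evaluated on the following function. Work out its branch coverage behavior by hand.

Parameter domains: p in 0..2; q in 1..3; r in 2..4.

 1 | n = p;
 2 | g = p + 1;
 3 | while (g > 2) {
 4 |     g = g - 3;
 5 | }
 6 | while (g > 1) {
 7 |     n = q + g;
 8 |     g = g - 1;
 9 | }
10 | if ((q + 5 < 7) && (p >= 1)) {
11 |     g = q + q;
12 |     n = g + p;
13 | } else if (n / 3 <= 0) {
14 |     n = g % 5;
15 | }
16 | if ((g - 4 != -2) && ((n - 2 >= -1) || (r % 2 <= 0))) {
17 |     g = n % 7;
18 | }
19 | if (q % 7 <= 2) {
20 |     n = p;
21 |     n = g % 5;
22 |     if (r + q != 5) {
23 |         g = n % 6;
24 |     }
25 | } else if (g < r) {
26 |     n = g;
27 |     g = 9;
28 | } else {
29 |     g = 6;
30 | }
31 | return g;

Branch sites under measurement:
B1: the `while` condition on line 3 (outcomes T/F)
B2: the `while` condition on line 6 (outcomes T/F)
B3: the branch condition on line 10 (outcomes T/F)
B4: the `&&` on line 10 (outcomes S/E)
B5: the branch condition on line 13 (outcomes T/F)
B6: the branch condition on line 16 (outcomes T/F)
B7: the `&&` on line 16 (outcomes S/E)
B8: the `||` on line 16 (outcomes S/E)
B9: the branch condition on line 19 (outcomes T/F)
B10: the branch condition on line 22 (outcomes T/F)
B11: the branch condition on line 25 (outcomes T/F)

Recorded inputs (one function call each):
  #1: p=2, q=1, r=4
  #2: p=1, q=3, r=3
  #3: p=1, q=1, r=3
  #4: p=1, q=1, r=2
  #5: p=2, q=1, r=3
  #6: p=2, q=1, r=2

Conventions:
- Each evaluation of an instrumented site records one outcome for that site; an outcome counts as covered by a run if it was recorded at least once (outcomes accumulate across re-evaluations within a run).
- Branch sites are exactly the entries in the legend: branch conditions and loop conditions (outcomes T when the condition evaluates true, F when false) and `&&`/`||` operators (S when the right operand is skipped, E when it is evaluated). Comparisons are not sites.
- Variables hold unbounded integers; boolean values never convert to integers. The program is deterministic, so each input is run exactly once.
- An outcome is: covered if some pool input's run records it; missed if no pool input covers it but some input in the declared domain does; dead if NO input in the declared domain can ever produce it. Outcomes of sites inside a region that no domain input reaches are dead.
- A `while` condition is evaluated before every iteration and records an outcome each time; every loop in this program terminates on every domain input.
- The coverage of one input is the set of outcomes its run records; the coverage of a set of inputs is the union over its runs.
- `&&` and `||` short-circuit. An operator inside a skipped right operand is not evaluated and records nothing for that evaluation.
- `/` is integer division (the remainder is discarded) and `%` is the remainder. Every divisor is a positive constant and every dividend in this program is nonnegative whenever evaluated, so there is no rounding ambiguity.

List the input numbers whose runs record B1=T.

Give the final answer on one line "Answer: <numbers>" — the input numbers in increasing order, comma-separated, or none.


input #1 (p=2, q=1, r=4): records B1=T
input #2 (p=1, q=3, r=3): does not record B1=T
input #3 (p=1, q=1, r=3): does not record B1=T
input #4 (p=1, q=1, r=2): does not record B1=T
input #5 (p=2, q=1, r=3): records B1=T
input #6 (p=2, q=1, r=2): records B1=T
Answer: 1, 5, 6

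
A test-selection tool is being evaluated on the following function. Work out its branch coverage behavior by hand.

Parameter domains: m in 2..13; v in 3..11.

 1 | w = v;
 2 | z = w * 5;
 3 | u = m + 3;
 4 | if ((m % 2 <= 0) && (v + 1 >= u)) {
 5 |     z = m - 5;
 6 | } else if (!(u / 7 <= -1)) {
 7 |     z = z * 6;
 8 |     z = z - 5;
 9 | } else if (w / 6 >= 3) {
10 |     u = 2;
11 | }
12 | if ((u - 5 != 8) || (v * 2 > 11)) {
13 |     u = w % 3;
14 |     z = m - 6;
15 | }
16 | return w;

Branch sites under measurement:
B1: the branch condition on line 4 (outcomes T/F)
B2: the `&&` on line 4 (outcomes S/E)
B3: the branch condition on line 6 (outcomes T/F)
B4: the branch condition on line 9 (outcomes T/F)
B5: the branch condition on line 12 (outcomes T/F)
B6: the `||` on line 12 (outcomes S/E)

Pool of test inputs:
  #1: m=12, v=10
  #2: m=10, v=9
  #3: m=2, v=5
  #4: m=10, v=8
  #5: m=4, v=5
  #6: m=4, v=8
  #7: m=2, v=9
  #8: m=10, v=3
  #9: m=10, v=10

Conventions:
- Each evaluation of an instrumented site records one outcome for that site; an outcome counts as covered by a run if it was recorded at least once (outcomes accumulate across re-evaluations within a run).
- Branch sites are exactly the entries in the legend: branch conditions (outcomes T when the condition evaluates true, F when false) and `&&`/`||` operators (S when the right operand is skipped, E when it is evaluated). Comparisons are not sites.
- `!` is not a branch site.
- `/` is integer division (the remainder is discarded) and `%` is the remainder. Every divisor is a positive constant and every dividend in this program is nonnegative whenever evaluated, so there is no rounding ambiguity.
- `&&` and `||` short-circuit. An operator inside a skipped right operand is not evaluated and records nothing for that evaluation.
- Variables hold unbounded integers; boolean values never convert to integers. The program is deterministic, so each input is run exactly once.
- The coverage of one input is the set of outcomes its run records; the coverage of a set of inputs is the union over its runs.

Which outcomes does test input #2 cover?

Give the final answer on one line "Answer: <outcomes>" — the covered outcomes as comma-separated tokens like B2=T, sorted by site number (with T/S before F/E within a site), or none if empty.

Event log for input #2 (m=10, v=9):
  B2->E, B1->F, B3->T, B6->E, B5->T
collecting distinct outcomes: B1=F, B2=E, B3=T, B5=T, B6=E

Answer: B1=F, B2=E, B3=T, B5=T, B6=E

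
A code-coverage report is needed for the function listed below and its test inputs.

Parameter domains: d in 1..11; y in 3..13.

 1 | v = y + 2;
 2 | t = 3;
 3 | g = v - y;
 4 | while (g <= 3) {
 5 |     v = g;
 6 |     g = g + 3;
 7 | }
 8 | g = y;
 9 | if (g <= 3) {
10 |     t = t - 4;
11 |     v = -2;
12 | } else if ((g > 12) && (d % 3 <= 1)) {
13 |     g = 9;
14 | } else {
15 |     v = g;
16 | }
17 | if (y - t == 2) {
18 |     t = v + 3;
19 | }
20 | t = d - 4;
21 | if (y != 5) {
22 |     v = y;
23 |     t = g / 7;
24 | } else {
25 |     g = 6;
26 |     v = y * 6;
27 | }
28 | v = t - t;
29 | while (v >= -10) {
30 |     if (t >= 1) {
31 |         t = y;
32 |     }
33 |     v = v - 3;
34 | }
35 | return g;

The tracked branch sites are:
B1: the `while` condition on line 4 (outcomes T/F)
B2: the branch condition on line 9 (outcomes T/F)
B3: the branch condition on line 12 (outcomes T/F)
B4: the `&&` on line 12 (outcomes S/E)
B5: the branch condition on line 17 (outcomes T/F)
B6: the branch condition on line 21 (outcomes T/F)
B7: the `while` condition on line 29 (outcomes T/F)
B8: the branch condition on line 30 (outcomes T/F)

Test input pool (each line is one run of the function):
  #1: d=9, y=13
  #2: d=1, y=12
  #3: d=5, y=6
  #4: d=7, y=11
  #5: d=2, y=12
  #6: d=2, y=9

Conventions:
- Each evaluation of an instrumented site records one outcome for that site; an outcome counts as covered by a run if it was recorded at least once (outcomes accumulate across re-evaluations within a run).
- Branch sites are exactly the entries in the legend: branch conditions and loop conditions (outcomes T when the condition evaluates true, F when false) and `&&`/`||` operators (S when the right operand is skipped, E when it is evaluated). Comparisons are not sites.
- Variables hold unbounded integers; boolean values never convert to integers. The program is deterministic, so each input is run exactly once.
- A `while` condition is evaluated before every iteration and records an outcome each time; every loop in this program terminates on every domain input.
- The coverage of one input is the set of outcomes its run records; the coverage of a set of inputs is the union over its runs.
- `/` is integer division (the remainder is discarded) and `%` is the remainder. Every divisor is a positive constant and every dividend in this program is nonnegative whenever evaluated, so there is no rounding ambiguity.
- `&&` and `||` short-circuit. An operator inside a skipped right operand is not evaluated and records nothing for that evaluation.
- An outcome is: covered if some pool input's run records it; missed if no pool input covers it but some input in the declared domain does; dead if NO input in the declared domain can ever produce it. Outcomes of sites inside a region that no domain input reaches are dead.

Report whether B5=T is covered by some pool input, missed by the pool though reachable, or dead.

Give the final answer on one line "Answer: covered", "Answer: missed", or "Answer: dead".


no pool input records B5=T
but domain input (d=1, y=5) does record it -> reachable, so missed
Answer: missed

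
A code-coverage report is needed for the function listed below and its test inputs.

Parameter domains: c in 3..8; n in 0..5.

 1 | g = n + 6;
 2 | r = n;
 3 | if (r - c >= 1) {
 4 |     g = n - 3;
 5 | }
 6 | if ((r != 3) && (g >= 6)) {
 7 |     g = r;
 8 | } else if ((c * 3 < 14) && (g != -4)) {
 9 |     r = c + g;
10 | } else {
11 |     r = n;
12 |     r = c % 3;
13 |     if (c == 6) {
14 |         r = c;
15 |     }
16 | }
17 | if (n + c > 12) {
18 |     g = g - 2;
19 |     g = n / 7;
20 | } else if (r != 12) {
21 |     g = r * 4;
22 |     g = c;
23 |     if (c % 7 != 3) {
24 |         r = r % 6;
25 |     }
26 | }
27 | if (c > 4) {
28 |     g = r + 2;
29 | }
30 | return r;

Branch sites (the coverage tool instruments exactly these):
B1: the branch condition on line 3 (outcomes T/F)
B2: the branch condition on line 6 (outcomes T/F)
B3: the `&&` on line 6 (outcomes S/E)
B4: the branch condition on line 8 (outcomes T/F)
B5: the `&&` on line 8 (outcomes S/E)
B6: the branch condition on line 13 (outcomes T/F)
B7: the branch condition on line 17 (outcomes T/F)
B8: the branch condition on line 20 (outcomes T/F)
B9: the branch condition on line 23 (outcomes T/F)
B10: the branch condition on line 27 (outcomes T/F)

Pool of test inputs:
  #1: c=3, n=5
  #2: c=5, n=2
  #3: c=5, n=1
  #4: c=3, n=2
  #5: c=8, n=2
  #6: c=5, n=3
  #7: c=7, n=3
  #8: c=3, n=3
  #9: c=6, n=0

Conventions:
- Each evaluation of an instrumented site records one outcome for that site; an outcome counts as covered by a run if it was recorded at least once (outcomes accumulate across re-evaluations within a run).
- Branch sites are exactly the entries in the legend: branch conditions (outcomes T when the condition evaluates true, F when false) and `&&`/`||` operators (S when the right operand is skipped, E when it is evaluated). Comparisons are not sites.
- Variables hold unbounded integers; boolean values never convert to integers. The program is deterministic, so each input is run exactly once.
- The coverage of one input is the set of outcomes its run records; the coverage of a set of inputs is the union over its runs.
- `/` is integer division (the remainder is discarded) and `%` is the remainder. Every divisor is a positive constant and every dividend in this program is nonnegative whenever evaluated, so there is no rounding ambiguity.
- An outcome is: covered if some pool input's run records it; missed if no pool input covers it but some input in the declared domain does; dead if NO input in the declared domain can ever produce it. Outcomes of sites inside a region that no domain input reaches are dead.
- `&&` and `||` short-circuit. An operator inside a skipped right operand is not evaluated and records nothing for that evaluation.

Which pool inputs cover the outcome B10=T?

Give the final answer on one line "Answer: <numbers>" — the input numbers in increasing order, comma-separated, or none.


input #1 (c=3, n=5): never hits B10=T
input #2 (c=5, n=2): hits B10=T
input #3 (c=5, n=1): hits B10=T
input #4 (c=3, n=2): never hits B10=T
input #5 (c=8, n=2): hits B10=T
input #6 (c=5, n=3): hits B10=T
input #7 (c=7, n=3): hits B10=T
input #8 (c=3, n=3): never hits B10=T
input #9 (c=6, n=0): hits B10=T
Answer: 2, 3, 5, 6, 7, 9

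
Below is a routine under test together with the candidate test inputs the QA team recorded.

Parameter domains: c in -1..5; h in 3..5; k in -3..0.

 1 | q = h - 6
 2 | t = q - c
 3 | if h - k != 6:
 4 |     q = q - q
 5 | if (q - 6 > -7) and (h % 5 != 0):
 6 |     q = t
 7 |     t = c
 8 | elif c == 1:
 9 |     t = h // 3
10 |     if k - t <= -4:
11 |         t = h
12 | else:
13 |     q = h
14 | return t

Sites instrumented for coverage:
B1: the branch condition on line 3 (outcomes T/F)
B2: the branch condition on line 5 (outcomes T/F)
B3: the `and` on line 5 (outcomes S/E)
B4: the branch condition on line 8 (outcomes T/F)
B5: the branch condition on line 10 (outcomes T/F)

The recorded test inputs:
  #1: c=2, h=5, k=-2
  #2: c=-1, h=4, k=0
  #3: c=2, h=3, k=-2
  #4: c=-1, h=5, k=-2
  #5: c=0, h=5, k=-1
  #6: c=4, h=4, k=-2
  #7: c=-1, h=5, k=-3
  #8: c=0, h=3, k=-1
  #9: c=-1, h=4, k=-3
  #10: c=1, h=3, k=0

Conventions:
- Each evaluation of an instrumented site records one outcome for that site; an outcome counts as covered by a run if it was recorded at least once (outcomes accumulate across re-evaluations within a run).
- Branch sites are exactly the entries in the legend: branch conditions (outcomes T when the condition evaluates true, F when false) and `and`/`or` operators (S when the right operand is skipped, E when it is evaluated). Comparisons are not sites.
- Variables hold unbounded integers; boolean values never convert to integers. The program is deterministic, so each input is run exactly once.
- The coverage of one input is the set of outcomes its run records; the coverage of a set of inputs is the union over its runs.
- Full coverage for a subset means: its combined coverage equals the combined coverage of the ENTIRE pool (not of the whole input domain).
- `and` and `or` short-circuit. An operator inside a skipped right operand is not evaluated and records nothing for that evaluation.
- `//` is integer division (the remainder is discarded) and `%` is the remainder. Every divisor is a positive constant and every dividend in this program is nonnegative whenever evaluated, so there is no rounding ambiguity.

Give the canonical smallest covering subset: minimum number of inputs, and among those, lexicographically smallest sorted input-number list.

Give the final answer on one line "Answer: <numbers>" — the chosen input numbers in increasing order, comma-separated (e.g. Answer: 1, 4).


run #1 (c=2, h=5, k=-2) records B1=T, B2=F, B3=E, B4=F
run #2 (c=-1, h=4, k=0) records B1=T, B2=T, B3=E
run #3 (c=2, h=3, k=-2) records B1=T, B2=T, B3=E
run #4 (c=-1, h=5, k=-2) records B1=T, B2=F, B3=E, B4=F
run #5 (c=0, h=5, k=-1) records B1=F, B2=F, B3=S, B4=F
run #6 (c=4, h=4, k=-2) records B1=F, B2=F, B3=S, B4=F
run #7 (c=-1, h=5, k=-3) records B1=T, B2=F, B3=E, B4=F
run #8 (c=0, h=3, k=-1) records B1=T, B2=T, B3=E
run #9 (c=-1, h=4, k=-3) records B1=T, B2=T, B3=E
run #10 (c=1, h=3, k=0) records B1=T, B2=T, B3=E
pool-wide coverage (7 outcomes): B1=T, B1=F, B2=T, B2=F, B3=S, B3=E, B4=F
size 1 is not enough: best union over all size-1 subsets is 4/7
size 2: inputs {2, 5} cover all 7 outcomes, and no lexicographically smaller subset of this size does
Answer: 2, 5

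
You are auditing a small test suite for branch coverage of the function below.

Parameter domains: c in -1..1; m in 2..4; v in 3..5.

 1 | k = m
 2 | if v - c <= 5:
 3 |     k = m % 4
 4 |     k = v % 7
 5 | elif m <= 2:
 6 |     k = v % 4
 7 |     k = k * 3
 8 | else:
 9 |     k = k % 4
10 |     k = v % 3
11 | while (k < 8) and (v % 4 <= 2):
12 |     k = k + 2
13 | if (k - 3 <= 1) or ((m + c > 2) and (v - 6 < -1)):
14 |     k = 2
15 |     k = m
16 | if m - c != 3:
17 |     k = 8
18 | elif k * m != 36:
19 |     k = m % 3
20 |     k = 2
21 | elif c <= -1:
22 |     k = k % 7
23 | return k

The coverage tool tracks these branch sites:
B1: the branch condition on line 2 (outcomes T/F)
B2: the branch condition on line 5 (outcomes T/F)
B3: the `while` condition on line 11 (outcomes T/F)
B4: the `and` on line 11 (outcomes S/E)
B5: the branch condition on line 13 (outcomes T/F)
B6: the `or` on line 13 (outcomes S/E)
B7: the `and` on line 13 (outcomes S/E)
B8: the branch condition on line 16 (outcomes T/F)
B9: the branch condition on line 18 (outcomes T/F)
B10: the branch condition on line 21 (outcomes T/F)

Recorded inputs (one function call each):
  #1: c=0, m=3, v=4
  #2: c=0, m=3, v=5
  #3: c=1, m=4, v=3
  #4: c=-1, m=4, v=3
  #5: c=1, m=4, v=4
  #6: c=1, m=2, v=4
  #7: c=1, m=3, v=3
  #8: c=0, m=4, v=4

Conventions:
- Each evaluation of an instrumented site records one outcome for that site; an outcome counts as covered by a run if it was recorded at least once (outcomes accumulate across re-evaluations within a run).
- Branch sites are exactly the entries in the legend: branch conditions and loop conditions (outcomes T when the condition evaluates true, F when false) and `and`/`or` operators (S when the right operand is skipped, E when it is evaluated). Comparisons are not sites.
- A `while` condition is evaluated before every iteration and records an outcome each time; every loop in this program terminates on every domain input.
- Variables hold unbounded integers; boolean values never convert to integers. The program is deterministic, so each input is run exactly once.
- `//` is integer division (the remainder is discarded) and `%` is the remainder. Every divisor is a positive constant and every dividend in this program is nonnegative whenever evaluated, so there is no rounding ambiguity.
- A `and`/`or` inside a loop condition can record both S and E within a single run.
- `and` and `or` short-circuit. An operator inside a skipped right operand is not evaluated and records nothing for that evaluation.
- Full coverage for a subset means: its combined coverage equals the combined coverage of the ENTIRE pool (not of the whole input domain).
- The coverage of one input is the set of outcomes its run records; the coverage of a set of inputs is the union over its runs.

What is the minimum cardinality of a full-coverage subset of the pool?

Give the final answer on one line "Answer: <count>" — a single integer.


run #1 (c=0, m=3, v=4) runs B1->T, B4->E, B3->T, B4->E, B3->T, B4->S, B3->F, B6->E, B7->E, B5->T, B8->F, B9->T; records B1=T, B3=T, B3=F, B4=S, B4=E, B5=T, B6=E, B7=E, B8=F, B9=T
run #2 (c=0, m=3, v=5) runs B1->T, B4->E, B3->T, B4->E, B3->T, B4->S, B3->F, B6->E, B7->E, B5->F, B8->F, B9->T; records B1=T, B3=T, B3=F, B4=S, B4=E, B5=F, B6=E, B7=E, B8=F, B9=T
run #3 (c=1, m=4, v=3) runs B1->T, B4->E, B3->F, B6->S, B5->T, B8->F, B9->T; records B1=T, B3=F, B4=E, B5=T, B6=S, B8=F, B9=T
run #4 (c=-1, m=4, v=3) runs B1->T, B4->E, B3->F, B6->S, B5->T, B8->T; records B1=T, B3=F, B4=E, B5=T, B6=S, B8=T
run #5 (c=1, m=4, v=4) runs B1->T, B4->E, B3->T, B4->E, B3->T, B4->S, B3->F, B6->E, B7->E, B5->T, B8->F, B9->T; records B1=T, B3=T, B3=F, B4=S, B4=E, B5=T, B6=E, B7=E, B8=F, B9=T
run #6 (c=1, m=2, v=4) runs B1->T, B4->E, B3->T, B4->E, B3->T, B4->S, B3->F, B6->E, B7->E, B5->T, B8->T; records B1=T, B3=T, B3=F, B4=S, B4=E, B5=T, B6=E, B7=E, B8=T
run #7 (c=1, m=3, v=3) runs B1->T, B4->E, B3->F, B6->S, B5->T, B8->T; records B1=T, B3=F, B4=E, B5=T, B6=S, B8=T
run #8 (c=0, m=4, v=4) runs B1->T, B4->E, B3->T, B4->E, B3->T, B4->S, B3->F, B6->E, B7->E, B5->T, B8->T; records B1=T, B3=T, B3=F, B4=S, B4=E, B5=T, B6=E, B7=E, B8=T
union over all inputs: B1=T, B3=T, B3=F, B4=S, B4=E, B5=T, B5=F, B6=S, B6=E, B7=E, B8=T, B8=F, B9=T (13 outcomes)
size 1 is not enough: best union over all size-1 subsets is 10/13
the canonical winner is {2, 4}: size 2, full 13-outcome coverage, earliest index list among size-2 covers
Answer: 2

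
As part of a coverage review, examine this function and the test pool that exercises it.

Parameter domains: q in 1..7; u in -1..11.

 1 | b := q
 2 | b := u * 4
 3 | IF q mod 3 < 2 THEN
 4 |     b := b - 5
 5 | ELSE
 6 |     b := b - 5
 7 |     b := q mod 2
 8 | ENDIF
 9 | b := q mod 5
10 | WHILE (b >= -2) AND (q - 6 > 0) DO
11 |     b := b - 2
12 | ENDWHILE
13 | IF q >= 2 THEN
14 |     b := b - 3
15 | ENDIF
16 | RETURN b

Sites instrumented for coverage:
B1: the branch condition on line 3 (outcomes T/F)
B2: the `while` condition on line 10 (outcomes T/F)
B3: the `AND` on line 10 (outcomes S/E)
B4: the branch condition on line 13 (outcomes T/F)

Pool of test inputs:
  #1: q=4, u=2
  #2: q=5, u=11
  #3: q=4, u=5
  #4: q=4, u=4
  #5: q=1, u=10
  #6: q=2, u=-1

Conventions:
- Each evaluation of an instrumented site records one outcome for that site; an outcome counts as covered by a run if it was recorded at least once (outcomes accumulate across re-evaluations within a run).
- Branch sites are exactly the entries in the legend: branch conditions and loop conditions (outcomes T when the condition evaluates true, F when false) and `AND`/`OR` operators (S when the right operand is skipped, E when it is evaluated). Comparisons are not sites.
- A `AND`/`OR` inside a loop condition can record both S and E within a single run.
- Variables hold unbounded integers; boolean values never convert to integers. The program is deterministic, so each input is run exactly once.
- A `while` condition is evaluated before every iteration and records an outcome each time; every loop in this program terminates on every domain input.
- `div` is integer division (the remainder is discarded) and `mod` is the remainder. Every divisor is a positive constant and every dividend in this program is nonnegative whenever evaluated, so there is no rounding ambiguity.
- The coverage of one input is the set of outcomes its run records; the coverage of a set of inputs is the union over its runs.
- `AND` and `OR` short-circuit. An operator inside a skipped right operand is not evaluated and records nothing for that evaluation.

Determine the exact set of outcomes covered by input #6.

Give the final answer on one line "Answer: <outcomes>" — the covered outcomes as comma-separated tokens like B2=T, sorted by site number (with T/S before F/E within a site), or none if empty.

Tracing the run of input #6 (q=2, u=-1):
  B1->F, B3->E, B2->F, B4->T
deduplicating events, the covered set is: B1=F, B2=F, B3=E, B4=T

Answer: B1=F, B2=F, B3=E, B4=T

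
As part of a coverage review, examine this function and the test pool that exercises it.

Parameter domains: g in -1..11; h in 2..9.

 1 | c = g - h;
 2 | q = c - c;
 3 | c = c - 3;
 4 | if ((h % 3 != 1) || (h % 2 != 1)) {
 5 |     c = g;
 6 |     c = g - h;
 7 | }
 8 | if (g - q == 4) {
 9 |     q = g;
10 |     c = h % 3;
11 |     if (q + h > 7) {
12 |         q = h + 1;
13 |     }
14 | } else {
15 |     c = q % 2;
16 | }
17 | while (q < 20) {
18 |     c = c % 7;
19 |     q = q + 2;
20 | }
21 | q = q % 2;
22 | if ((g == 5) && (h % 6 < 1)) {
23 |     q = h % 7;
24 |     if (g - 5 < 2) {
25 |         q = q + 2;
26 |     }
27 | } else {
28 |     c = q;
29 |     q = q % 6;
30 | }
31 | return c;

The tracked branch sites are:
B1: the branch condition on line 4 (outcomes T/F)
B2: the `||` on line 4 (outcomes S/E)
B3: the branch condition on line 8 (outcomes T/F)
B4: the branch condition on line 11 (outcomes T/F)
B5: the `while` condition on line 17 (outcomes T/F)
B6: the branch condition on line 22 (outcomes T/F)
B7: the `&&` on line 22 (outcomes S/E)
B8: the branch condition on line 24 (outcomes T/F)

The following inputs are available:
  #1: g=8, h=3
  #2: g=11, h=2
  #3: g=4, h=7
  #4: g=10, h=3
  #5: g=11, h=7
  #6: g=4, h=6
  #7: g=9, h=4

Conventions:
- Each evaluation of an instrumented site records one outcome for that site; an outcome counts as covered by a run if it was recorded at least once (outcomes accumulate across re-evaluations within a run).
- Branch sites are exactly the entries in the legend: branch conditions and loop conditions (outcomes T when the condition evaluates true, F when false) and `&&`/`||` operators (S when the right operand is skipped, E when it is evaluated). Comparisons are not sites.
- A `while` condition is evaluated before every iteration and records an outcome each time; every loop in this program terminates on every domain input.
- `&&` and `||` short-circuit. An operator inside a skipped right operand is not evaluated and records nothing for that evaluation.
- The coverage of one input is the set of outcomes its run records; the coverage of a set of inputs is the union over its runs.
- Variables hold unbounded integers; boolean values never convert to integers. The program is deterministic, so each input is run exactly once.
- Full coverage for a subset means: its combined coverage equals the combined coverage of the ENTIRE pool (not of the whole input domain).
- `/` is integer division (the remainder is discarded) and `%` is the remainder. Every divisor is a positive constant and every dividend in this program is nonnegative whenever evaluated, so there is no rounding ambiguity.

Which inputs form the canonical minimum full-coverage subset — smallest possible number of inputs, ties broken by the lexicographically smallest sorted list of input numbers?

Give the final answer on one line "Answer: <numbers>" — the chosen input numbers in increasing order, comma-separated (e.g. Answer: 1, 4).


input #1, g=8, h=3: outcomes B1=T, B2=S, B3=F, B5=T, B5=F, B6=F, B7=S
input #2, g=11, h=2: outcomes B1=T, B2=S, B3=F, B5=T, B5=F, B6=F, B7=S
input #3, g=4, h=7: outcomes B1=F, B2=E, B3=T, B4=T, B5=T, B5=F, B6=F, B7=S
input #4, g=10, h=3: outcomes B1=T, B2=S, B3=F, B5=T, B5=F, B6=F, B7=S
input #5, g=11, h=7: outcomes B1=F, B2=E, B3=F, B5=T, B5=F, B6=F, B7=S
input #6, g=4, h=6: outcomes B1=T, B2=S, B3=T, B4=T, B5=T, B5=F, B6=F, B7=S
input #7, g=9, h=4: outcomes B1=T, B2=E, B3=F, B5=T, B5=F, B6=F, B7=S
pool-wide coverage (11 outcomes): B1=T, B1=F, B2=S, B2=E, B3=T, B3=F, B4=T, B5=T, B5=F, B6=F, B7=S
no size-1 subset reaches all 11 outcomes (best union: 8/11)
inputs {1, 3} (size 2) cover everything; no size-2 subset with a lexicographically smaller index list covers all 11
Answer: 1, 3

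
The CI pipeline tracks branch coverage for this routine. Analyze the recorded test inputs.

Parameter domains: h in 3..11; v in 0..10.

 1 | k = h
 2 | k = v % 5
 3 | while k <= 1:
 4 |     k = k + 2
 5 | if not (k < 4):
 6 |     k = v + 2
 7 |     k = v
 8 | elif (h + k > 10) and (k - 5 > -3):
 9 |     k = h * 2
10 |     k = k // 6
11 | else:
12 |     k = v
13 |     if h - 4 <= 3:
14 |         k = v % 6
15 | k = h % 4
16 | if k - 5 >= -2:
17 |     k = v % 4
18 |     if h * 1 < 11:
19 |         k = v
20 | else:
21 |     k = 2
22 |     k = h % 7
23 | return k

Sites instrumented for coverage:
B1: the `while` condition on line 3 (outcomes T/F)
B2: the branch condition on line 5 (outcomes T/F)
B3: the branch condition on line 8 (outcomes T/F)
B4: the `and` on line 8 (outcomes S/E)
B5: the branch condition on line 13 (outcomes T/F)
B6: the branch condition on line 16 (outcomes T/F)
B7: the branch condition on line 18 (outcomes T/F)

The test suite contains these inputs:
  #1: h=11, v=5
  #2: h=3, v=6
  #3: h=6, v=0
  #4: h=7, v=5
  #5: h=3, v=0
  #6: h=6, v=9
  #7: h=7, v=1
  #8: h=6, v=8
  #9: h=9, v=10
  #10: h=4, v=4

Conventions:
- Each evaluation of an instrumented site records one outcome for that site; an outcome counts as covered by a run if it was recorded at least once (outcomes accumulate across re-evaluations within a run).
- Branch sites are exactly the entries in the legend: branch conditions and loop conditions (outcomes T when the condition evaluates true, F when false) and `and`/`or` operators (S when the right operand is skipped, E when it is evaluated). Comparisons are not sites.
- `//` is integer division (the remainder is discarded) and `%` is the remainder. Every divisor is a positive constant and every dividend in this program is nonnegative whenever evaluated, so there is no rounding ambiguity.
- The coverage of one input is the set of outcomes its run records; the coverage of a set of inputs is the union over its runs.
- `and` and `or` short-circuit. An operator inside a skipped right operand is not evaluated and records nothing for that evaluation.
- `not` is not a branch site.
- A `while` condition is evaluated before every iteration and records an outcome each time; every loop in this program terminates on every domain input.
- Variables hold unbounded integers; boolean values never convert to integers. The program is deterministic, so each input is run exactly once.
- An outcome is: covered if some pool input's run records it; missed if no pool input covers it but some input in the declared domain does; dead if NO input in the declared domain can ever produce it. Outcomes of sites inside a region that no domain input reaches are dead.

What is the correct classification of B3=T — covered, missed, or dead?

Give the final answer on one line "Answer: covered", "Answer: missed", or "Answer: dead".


no pool input records B3=T
but domain input (h=8, v=1) does record it -> reachable, so missed
Answer: missed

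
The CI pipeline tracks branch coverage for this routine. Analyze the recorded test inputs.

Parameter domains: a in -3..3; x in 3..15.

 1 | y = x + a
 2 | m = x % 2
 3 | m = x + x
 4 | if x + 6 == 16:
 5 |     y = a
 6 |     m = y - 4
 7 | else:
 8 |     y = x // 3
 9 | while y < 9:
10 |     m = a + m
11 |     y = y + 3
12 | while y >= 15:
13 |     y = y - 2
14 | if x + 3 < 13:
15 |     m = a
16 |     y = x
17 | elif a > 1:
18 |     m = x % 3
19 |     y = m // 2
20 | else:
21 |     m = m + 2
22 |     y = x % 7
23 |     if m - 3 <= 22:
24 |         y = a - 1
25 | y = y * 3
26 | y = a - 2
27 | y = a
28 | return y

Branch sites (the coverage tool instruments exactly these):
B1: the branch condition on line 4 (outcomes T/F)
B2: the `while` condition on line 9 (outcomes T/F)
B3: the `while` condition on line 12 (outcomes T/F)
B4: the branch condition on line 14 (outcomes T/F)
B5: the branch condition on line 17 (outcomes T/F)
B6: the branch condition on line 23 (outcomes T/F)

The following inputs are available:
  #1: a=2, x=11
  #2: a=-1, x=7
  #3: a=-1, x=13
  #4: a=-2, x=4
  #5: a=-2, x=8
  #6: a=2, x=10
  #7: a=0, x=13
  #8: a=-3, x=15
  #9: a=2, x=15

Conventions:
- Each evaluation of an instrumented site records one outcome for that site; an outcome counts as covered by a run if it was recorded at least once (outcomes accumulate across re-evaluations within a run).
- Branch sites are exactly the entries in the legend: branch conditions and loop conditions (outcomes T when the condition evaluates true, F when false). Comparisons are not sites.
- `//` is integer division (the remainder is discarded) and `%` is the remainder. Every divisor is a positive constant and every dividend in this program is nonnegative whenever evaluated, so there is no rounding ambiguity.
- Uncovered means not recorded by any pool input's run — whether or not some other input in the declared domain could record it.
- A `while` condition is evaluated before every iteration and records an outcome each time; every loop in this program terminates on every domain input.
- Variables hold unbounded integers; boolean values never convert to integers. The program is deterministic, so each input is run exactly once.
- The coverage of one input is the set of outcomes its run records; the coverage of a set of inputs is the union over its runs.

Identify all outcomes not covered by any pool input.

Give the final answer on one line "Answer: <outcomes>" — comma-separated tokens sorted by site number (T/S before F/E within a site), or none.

input #1 (a=2, x=11): covers B1=F, B2=T, B2=F, B3=F, B4=F, B5=T
input #2 (a=-1, x=7): covers B1=F, B2=T, B2=F, B3=F, B4=T
input #3 (a=-1, x=13): covers B1=F, B2=T, B2=F, B3=F, B4=F, B5=F, B6=F
input #4 (a=-2, x=4): covers B1=F, B2=T, B2=F, B3=F, B4=T
input #5 (a=-2, x=8): covers B1=F, B2=T, B2=F, B3=F, B4=T
input #6 (a=2, x=10): covers B1=T, B2=T, B2=F, B3=F, B4=F, B5=T
input #7 (a=0, x=13): covers B1=F, B2=T, B2=F, B3=F, B4=F, B5=F, B6=F
input #8 (a=-3, x=15): covers B1=F, B2=T, B2=F, B3=F, B4=F, B5=F, B6=F
input #9 (a=2, x=15): covers B1=F, B2=T, B2=F, B3=F, B4=F, B5=T
union over the pool: B1=T, B1=F, B2=T, B2=F, B3=F, B4=T, B4=F, B5=T, B5=F, B6=F
uncovered (2 of 12): B3=T, B6=T

Answer: B3=T, B6=T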